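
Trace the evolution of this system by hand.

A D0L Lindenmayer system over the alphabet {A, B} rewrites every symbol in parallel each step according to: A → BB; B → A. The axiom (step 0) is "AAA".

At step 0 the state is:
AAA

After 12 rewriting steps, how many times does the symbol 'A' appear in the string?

192

gen 0: AAA
gen 1: BBBBBB
gen 2: AAAAAA
gen 3: BBBBBBBBBBBB
gen 4: AAAAAAAAAAAA
gen 5: BBBBBBBBBBBBBBBBBBBBBBBB
gen 6: AAAAAAAAAAAAAAAAAAAAAAAA
gen 7: BBBBBBBBBBBBBBBBBBBBBBBBBBBBBBBBBBBBBBBBBBBBBBBB
gen 8: AAAAAAAAAAAAAAAAAAAAAAAAAAAAAAAAAAAAAAAAAAAAAAAA
gen 9: BBBBBBBBBBBBBBBBBBBBBBBBBBBBBBBBBBBBBBBBBBBBBBBBBBBBBBBBBBBBBBBBBBBBBBBBBBBBBBBBBBBBBBBBBBBBBBBB
gen 10: AAAAAAAAAAAAAAAAAAAAAAAAAAAAAAAAAAAAAAAAAAAAAAAAAAAAAAAAAAAAAAAAAAAAAAAAAAAAAAAAAAAAAAAAAAAAAAAA
gen 11: BBBBBBBBBBBBBBBBBBBBBBBBBBBBBBBBBBBBBBBBBBBBBBBBBBBBBBBBBB…BBBBBBBBBBBBBBBBBBBBBBBBBBBBBBBBBBBBBBBBBBBBBBBBBBBBBBBBBB  (len 192)
gen 12: AAAAAAAAAAAAAAAAAAAAAAAAAAAAAAAAAAAAAAAAAAAAAAAAAAAAAAAAAA…AAAAAAAAAAAAAAAAAAAAAAAAAAAAAAAAAAAAAAAAAAAAAAAAAAAAAAAAAA  (len 192)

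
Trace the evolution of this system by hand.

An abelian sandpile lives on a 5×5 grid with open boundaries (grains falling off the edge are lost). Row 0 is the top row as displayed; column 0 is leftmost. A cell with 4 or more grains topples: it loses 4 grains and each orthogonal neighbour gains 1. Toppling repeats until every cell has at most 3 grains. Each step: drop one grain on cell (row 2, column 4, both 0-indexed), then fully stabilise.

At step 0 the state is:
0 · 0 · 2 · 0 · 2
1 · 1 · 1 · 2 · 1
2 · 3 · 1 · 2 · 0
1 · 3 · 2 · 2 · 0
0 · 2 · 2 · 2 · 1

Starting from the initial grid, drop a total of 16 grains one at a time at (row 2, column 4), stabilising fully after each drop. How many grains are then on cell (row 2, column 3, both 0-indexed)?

t=0: 0 · 0 · 2 · 0 · 2
1 · 1 · 1 · 2 · 1
2 · 3 · 1 · 2 · 0
1 · 3 · 2 · 2 · 0
0 · 2 · 2 · 2 · 1
t=1: 0 · 0 · 2 · 0 · 2
1 · 1 · 1 · 2 · 1
2 · 3 · 1 · 2 · 1
1 · 3 · 2 · 2 · 0
0 · 2 · 2 · 2 · 1
t=2: 0 · 0 · 2 · 0 · 2
1 · 1 · 1 · 2 · 1
2 · 3 · 1 · 2 · 2
1 · 3 · 2 · 2 · 0
0 · 2 · 2 · 2 · 1
t=3: 0 · 0 · 2 · 0 · 2
1 · 1 · 1 · 2 · 1
2 · 3 · 1 · 2 · 3
1 · 3 · 2 · 2 · 0
0 · 2 · 2 · 2 · 1
t=4: 0 · 0 · 2 · 0 · 2
1 · 1 · 1 · 2 · 2
2 · 3 · 1 · 3 · 0
1 · 3 · 2 · 2 · 1
0 · 2 · 2 · 2 · 1
t=5: 0 · 0 · 2 · 0 · 2
1 · 1 · 1 · 2 · 2
2 · 3 · 1 · 3 · 1
1 · 3 · 2 · 2 · 1
0 · 2 · 2 · 2 · 1
t=6: 0 · 0 · 2 · 0 · 2
1 · 1 · 1 · 2 · 2
2 · 3 · 1 · 3 · 2
1 · 3 · 2 · 2 · 1
0 · 2 · 2 · 2 · 1
t=7: 0 · 0 · 2 · 0 · 2
1 · 1 · 1 · 2 · 2
2 · 3 · 1 · 3 · 3
1 · 3 · 2 · 2 · 1
0 · 2 · 2 · 2 · 1
t=8: 0 · 0 · 2 · 0 · 2
1 · 1 · 1 · 3 · 3
2 · 3 · 2 · 0 · 1
1 · 3 · 2 · 3 · 2
0 · 2 · 2 · 2 · 1
t=9: 0 · 0 · 2 · 0 · 2
1 · 1 · 1 · 3 · 3
2 · 3 · 2 · 0 · 2
1 · 3 · 2 · 3 · 2
0 · 2 · 2 · 2 · 1
t=10: 0 · 0 · 2 · 0 · 2
1 · 1 · 1 · 3 · 3
2 · 3 · 2 · 0 · 3
1 · 3 · 2 · 3 · 2
0 · 2 · 2 · 2 · 1
t=11: 0 · 0 · 2 · 1 · 3
1 · 1 · 2 · 0 · 1
2 · 3 · 2 · 2 · 1
1 · 3 · 2 · 3 · 3
0 · 2 · 2 · 2 · 1
t=12: 0 · 0 · 2 · 1 · 3
1 · 1 · 2 · 0 · 1
2 · 3 · 2 · 2 · 2
1 · 3 · 2 · 3 · 3
0 · 2 · 2 · 2 · 1
t=13: 0 · 0 · 2 · 1 · 3
1 · 1 · 2 · 0 · 1
2 · 3 · 2 · 2 · 3
1 · 3 · 2 · 3 · 3
0 · 2 · 2 · 2 · 1
t=14: 0 · 0 · 2 · 1 · 3
1 · 1 · 2 · 1 · 2
2 · 3 · 3 · 0 · 2
1 · 3 · 3 · 1 · 1
0 · 2 · 2 · 3 · 2
t=15: 0 · 0 · 2 · 1 · 3
1 · 1 · 2 · 1 · 2
2 · 3 · 3 · 0 · 3
1 · 3 · 3 · 1 · 1
0 · 2 · 2 · 3 · 2
t=16: 0 · 0 · 2 · 1 · 3
1 · 1 · 2 · 1 · 3
2 · 3 · 3 · 1 · 0
1 · 3 · 3 · 1 · 2
0 · 2 · 2 · 3 · 2

1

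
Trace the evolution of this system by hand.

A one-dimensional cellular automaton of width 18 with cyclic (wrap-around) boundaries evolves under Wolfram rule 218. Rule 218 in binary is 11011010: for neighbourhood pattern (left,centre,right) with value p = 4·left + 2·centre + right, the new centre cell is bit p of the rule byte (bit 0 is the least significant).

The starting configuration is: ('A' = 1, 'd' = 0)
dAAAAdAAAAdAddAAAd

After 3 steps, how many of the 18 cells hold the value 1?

17

k=0  dAAAAdAAAAdAddAAAd
k=1  AAAAAdAAAAddAAAAAA
k=2  AAAAAdAAAAAAAAAAAA
k=3  AAAAAdAAAAAAAAAAAA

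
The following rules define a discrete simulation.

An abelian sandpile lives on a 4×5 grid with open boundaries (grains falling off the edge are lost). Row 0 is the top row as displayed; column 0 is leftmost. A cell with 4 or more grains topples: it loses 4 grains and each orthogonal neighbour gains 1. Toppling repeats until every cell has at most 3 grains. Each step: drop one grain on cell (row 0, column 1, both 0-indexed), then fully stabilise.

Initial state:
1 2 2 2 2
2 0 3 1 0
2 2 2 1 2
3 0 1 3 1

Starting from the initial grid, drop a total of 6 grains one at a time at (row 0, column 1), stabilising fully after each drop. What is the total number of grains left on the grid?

35

t=0: 1 2 2 2 2
2 0 3 1 0
2 2 2 1 2
3 0 1 3 1
t=1: 1 3 2 2 2
2 0 3 1 0
2 2 2 1 2
3 0 1 3 1
t=2: 2 0 3 2 2
2 1 3 1 0
2 2 2 1 2
3 0 1 3 1
t=3: 2 1 3 2 2
2 1 3 1 0
2 2 2 1 2
3 0 1 3 1
t=4: 2 2 3 2 2
2 1 3 1 0
2 2 2 1 2
3 0 1 3 1
t=5: 2 3 3 2 2
2 1 3 1 0
2 2 2 1 2
3 0 1 3 1
t=6: 3 1 1 3 2
2 3 0 2 0
2 2 3 1 2
3 0 1 3 1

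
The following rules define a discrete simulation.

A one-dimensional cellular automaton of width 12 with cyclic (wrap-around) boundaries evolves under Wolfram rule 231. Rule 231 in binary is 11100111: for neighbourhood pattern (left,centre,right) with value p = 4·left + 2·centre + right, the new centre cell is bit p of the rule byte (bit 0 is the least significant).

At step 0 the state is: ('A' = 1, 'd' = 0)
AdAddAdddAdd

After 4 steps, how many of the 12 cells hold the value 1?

0) AdAddAdddAdd
1) AAAdAAdAAAdA
2) AAAAdAAdAAAd
3) dAAAAdAAdAAA
4) AdAAAAdAAdAA

9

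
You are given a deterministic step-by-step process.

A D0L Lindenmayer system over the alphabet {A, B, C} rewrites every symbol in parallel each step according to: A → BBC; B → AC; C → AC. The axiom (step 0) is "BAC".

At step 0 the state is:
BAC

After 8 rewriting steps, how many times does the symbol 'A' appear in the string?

725

gen 0: BAC
gen 1: ACBBCAC
gen 2: BBCACACACACBBCAC
gen 3: ACACACBBCACBBCACBBCACBBCACACACACBBCAC
gen 4: BBCACBBCACBBCACACACACBBCACACACACBBCACACACACBBCACACACACBBCACBBCACBBCACBBCACACACACBBCAC
gen 5: ACACACBBCACACACACBBCACACACACBBCACBBCACBBCACBBCACACACACBBCA…CACACBBCACACACACBBCACACACACBBCACBBCACBBCACBBCACACACACBBCAC  (len 196)
gen 6: BBCACBBCACBBCACACACACBBCACBBCACBBCACBBCACACACACBBCACBBCACB…CACACBBCACACACACBBCACACACACBBCACBBCACBBCACBBCACACACACBBCAC  (len 451)
gen 7: ACACACBBCACACACACBBCACACACACBBCACBBCACBBCACBBCACACACACBBCA…CACACBBCACACACACBBCACACACACBBCACBBCACBBCACBBCACACACACBBCAC  (len 1039)
gen 8: BBCACBBCACBBCACACACACBBCACBBCACBBCACBBCACACACACBBCACBBCACB…CACACBBCACACACACBBCACACACACBBCACBBCACBBCACBBCACACACACBBCAC  (len 2392)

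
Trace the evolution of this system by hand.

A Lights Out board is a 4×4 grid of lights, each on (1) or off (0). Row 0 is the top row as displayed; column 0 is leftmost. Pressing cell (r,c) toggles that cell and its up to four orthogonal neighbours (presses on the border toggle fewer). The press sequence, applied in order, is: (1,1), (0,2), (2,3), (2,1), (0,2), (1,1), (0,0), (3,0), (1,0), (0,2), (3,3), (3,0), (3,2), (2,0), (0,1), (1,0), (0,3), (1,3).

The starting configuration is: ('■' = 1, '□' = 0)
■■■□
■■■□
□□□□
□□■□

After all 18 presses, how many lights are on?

gen 0: ■■■□
■■■□
□□□□
□□■□
gen 1: ■□■□
□□□□
□■□□
□□■□
gen 2: ■■□■
□□■□
□■□□
□□■□
gen 3: ■■□■
□□■■
□■■■
□□■■
gen 4: ■■□■
□■■■
■□□■
□■■■
gen 5: ■□■□
□■□■
■□□■
□■■■
gen 6: ■■■□
■□■■
■■□■
□■■■
gen 7: □□■□
□□■■
■■□■
□■■■
gen 8: □□■□
□□■■
□■□■
■□■■
gen 9: ■□■□
■■■■
■■□■
■□■■
gen 10: ■■□■
■■□■
■■□■
■□■■
gen 11: ■■□■
■■□■
■■□□
■□□□
gen 12: ■■□■
■■□■
□■□□
□■□□
gen 13: ■■□■
■■□■
□■■□
□□■■
gen 14: ■■□■
□■□■
■□■□
■□■■
gen 15: □□■■
□□□■
■□■□
■□■■
gen 16: ■□■■
■■□■
□□■□
■□■■
gen 17: ■□□□
■■□□
□□■□
■□■■
gen 18: ■□□■
■■■■
□□■■
■□■■

11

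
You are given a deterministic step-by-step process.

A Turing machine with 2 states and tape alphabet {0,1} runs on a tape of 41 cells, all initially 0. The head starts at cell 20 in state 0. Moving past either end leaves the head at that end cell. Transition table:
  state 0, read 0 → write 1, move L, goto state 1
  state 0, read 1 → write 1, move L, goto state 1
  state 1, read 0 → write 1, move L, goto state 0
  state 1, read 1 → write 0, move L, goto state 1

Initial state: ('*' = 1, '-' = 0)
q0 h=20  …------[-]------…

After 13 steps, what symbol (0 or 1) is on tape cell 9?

1

step 0: q0 h=20  …------[-]------…
step 1: q1 h=19  …------[-]*-----…
step 2: q0 h=18  …------[-]**----…
step 3: q1 h=17  …------[-]***---…
step 4: q0 h=16  …------[-]****--…
step 5: q1 h=15  …------[-]*****-…
step 6: q0 h=14  …------[-]******…
step 7: q1 h=13  …------[-]******…
step 8: q0 h=12  …------[-]******…
step 9: q1 h=11  …------[-]******…
step 10: q0 h=10  …------[-]******…
step 11: q1 h= 9  …------[-]******…
step 12: q0 h= 8  …------[-]******…
step 13: q1 h= 7  …------[-]******…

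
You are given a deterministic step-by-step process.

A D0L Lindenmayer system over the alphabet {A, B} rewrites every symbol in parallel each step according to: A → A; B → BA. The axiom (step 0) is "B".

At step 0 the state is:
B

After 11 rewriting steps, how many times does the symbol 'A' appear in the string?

gen 0: B
gen 1: BA
gen 2: BAA
gen 3: BAAA
gen 4: BAAAA
gen 5: BAAAAA
gen 6: BAAAAAA
gen 7: BAAAAAAA
gen 8: BAAAAAAAA
gen 9: BAAAAAAAAA
gen 10: BAAAAAAAAAA
gen 11: BAAAAAAAAAAA

11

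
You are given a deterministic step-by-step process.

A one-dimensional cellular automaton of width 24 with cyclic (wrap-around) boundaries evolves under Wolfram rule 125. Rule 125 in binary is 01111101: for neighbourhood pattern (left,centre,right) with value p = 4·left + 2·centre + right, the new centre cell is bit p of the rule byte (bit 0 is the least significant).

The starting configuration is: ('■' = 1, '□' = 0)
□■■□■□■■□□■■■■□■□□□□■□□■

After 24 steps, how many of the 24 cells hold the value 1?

12

[0] □■■□■□■■□□■■■■□■□□□□■□□■
[1] ■■■■■■■■■□■□□■■■■■■□■■□■
[2] □□□□□□□□■■■■□■□□□□■■■■■■
[3] ■■■■■■■□■□□■■■■■■□■□□□□■
[4] □□□□□□■■■■□■□□□□■■■■■■□■
[5] ■■■■■□■□□■■■■■■□■□□□□■■■
[6] □□□□■■■■□■□□□□■■■■■■□■□□
[7] ■■■□■□□■■■■■■□■□□□□■■■■■
[8] □□■■■■□■□□□□■■■■■■□■□□□□
[9] ■□■□□■■■■■■□■□□□□■■■■■■■
[10] ■■■■□■□□□□■■■■■■□■□□□□□□
[11] ■□□■■■■■■□■□□□□■■■■■■■■□
[12] ■■□■□□□□■■■■■■□■□□□□□□■■
[13] □■■■■■■□■□□□□■■■■■■■■□■□
[14] □■□□□□■■■■■■□■□□□□□□■■■■
[15] ■■■■■□■□□□□■■■■■■■■□■□□■
[16] □□□□■■■■■■□■□□□□□□■■■■□■
[17] ■■■□■□□□□■■■■■■■■□■□□■■■
[18] □□■■■■■■□■□□□□□□■■■■□■□□
[19] ■□■□□□□■■■■■■■■□■□□■■■■■
[20] ■■■■■■□■□□□□□□■■■■□■□□□□
[21] ■□□□□■■■■■■■■□■□□■■■■■■□
[22] ■■■■□■□□□□□□■■■■□■□□□□■■
[23] □□□■■■■■■■■□■□□■■■■■■□■□
[24] ■■□■□□□□□□■■■■□■□□□□■■■■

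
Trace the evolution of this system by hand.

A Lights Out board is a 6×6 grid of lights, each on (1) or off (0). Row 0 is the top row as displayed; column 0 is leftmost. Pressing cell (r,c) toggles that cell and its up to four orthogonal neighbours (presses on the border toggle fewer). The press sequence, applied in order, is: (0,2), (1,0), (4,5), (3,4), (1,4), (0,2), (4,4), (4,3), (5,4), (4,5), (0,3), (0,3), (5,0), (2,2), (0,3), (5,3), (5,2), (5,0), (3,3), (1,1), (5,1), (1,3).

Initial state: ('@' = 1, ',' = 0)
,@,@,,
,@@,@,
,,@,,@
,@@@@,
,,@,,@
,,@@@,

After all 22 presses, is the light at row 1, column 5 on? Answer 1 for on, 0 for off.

gen 0: ,@,@,,
,@@,@,
,,@,,@
,@@@@,
,,@,,@
,,@@@,
gen 1: ,,@,,,
,@,,@,
,,@,,@
,@@@@,
,,@,,@
,,@@@,
gen 2: @,@,,,
@,,,@,
@,@,,@
,@@@@,
,,@,,@
,,@@@,
gen 3: @,@,,,
@,,,@,
@,@,,@
,@@@@@
,,@,@,
,,@@@@
gen 4: @,@,,,
@,,,@,
@,@,@@
,@@,,,
,,@,,,
,,@@@@
gen 5: @,@,@,
@,,@,@
@,@,,@
,@@,,,
,,@,,,
,,@@@@
gen 6: @@,@@,
@,@@,@
@,@,,@
,@@,,,
,,@,,,
,,@@@@
gen 7: @@,@@,
@,@@,@
@,@,,@
,@@,@,
,,@@@@
,,@@,@
gen 8: @@,@@,
@,@@,@
@,@,,@
,@@@@,
,,,,,@
,,@,,@
gen 9: @@,@@,
@,@@,@
@,@,,@
,@@@@,
,,,,@@
,,@@@,
gen 10: @@,@@,
@,@@,@
@,@,,@
,@@@@@
,,,,,,
,,@@@@
gen 11: @@@,,,
@,@,,@
@,@,,@
,@@@@@
,,,,,,
,,@@@@
gen 12: @@,@@,
@,@@,@
@,@,,@
,@@@@@
,,,,,,
,,@@@@
gen 13: @@,@@,
@,@@,@
@,@,,@
,@@@@@
@,,,,,
@@@@@@
gen 14: @@,@@,
@,,@,@
@@,@,@
,@,@@@
@,,,,,
@@@@@@
gen 15: @@@,,,
@,,,,@
@@,@,@
,@,@@@
@,,,,,
@@@@@@
gen 16: @@@,,,
@,,,,@
@@,@,@
,@,@@@
@,,@,,
@@,,,@
gen 17: @@@,,,
@,,,,@
@@,@,@
,@,@@@
@,@@,,
@,@@,@
gen 18: @@@,,,
@,,,,@
@@,@,@
,@,@@@
,,@@,,
,@@@,@
gen 19: @@@,,,
@,,,,@
@@,,,@
,@@,,@
,,@,,,
,@@@,@
gen 20: @,@,,,
,@@,,@
@,,,,@
,@@,,@
,,@,,,
,@@@,@
gen 21: @,@,,,
,@@,,@
@,,,,@
,@@,,@
,@@,,,
@,,@,@
gen 22: @,@@,,
,@,@@@
@,,@,@
,@@,,@
,@@,,,
@,,@,@

1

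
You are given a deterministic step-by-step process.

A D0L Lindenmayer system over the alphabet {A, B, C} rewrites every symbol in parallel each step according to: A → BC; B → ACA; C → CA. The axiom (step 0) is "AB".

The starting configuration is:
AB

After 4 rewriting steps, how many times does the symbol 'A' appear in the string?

[0] AB
[1] BCACA
[2] ACACABCCABC
[3] BCCABCCABCACACACABCACACA
[4] ACACACABCACACACABCACACABCCABCCABCCABCACACABCCABCCABC

19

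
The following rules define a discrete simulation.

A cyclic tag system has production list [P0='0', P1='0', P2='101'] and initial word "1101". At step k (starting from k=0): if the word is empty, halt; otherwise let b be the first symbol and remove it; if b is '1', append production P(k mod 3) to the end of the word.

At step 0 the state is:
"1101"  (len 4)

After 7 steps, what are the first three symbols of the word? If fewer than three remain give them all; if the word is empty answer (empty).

[0] "1101"  (len 4)
[1] "1010"  (len 4)
[2] "0100"  (len 4)
[3] "100"  (len 3)
[4] "000"  (len 3)
[5] "00"  (len 2)
[6] "0"  (len 1)
[7] (halted — word empty)

(empty)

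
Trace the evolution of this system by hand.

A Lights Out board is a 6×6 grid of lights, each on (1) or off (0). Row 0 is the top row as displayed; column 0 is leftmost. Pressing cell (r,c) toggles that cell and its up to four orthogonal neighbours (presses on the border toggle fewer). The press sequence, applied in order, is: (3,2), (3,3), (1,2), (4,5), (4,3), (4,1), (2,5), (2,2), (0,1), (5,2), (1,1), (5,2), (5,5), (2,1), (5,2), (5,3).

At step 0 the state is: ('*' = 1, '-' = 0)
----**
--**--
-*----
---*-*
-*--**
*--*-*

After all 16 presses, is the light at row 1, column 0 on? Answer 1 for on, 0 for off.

1

0) ----**
--**--
-*----
---*-*
-*--**
*--*-*
1) ----**
--**--
-**---
-**--*
-**-**
*--*-*
2) ----**
--**--
-***--
-*-***
-*****
*--*-*
3) --*-**
-*----
-*-*--
-*-***
-*****
*--*-*
4) --*-**
-*----
-*-*--
-*-**-
-***--
*--*--
5) --*-**
-*----
-*-*--
-*--*-
-*--*-
*-----
6) --*-**
-*----
-*-*--
----*-
*-*-*-
**----
7) --*-**
-*---*
-*-***
----**
*-*-*-
**----
8) --*-**
-**--*
--*-**
--*-**
*-*-*-
**----
9) **--**
--*--*
--*-**
--*-**
*-*-*-
**----
10) **--**
--*--*
--*-**
--*-**
*---*-
*-**--
11) *---**
**---*
-**-**
--*-**
*---*-
*-**--
12) *---**
**---*
-**-**
--*-**
*-*-*-
**----
13) *---**
**---*
-**-**
--*-**
*-*-**
**--**
14) *---**
*----*
*---**
-**-**
*-*-**
**--**
15) *---**
*----*
*---**
-**-**
*---**
*-****
16) *---**
*----*
*---**
-**-**
*--***
*----*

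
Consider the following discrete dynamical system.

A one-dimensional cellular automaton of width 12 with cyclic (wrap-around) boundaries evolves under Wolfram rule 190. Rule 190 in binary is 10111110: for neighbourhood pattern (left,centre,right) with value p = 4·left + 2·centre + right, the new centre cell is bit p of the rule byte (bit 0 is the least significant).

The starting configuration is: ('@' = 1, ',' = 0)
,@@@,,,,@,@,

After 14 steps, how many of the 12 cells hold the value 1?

11

step 0: ,@@@,,,,@,@,
step 1: @@@,@,,@@@@@
step 2: @@,@@@@@@@@@
step 3: @,@@@@@@@@@@
step 4: ,@@@@@@@@@@@
step 5: @@@@@@@@@@@,
step 6: @@@@@@@@@@,@
step 7: @@@@@@@@@,@@
step 8: @@@@@@@@,@@@
step 9: @@@@@@@,@@@@
step 10: @@@@@@,@@@@@
step 11: @@@@@,@@@@@@
step 12: @@@@,@@@@@@@
step 13: @@@,@@@@@@@@
step 14: @@,@@@@@@@@@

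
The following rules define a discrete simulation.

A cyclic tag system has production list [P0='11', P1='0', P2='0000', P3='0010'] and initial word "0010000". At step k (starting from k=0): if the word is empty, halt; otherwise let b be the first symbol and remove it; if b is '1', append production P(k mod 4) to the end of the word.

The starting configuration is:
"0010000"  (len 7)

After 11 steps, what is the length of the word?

gen 0: "0010000"  (len 7)
gen 1: "010000"  (len 6)
gen 2: "10000"  (len 5)
gen 3: "00000000"  (len 8)
gen 4: "0000000"  (len 7)
gen 5: "000000"  (len 6)
gen 6: "00000"  (len 5)
gen 7: "0000"  (len 4)
gen 8: "000"  (len 3)
gen 9: "00"  (len 2)
gen 10: "0"  (len 1)
gen 11: (halted — word empty)

0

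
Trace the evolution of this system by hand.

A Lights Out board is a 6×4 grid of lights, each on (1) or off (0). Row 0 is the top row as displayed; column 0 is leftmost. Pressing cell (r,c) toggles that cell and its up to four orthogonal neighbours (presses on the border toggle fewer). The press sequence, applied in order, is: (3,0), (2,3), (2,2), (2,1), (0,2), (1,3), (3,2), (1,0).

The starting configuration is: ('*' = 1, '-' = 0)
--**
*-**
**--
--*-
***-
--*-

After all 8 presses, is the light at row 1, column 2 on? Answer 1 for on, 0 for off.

0

[0] --**
*-**
**--
--*-
***-
--*-
[1] --**
*-**
-*--
***-
-**-
--*-
[2] --**
*-*-
-***
****
-**-
--*-
[3] --**
*---
----
**-*
-**-
--*-
[4] --**
**--
***-
*--*
-**-
--*-
[5] -*--
***-
***-
*--*
-**-
--*-
[6] -*-*
**-*
****
*--*
-**-
--*-
[7] -*-*
**-*
**-*
***-
-*--
--*-
[8] **-*
---*
-*-*
***-
-*--
--*-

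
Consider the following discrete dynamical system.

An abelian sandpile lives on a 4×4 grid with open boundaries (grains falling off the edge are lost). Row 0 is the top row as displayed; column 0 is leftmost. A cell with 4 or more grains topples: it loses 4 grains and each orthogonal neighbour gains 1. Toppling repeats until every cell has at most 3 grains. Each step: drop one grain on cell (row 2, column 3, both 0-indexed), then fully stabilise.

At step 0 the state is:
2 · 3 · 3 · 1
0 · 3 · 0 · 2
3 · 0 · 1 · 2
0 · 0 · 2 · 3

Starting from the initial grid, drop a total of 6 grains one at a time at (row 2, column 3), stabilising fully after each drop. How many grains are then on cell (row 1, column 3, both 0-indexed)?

step 0: 2 · 3 · 3 · 1
0 · 3 · 0 · 2
3 · 0 · 1 · 2
0 · 0 · 2 · 3
step 1: 2 · 3 · 3 · 1
0 · 3 · 0 · 2
3 · 0 · 1 · 3
0 · 0 · 2 · 3
step 2: 2 · 3 · 3 · 1
0 · 3 · 0 · 3
3 · 0 · 2 · 1
0 · 0 · 3 · 0
step 3: 2 · 3 · 3 · 1
0 · 3 · 0 · 3
3 · 0 · 2 · 2
0 · 0 · 3 · 0
step 4: 2 · 3 · 3 · 1
0 · 3 · 0 · 3
3 · 0 · 2 · 3
0 · 0 · 3 · 0
step 5: 2 · 3 · 3 · 2
0 · 3 · 1 · 0
3 · 0 · 3 · 1
0 · 0 · 3 · 1
step 6: 2 · 3 · 3 · 2
0 · 3 · 1 · 0
3 · 0 · 3 · 2
0 · 0 · 3 · 1

0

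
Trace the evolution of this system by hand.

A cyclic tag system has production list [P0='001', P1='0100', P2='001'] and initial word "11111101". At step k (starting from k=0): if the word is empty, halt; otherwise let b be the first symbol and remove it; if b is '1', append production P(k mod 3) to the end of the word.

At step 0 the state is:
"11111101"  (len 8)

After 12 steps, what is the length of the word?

[0] "11111101"  (len 8)
[1] "1111101001"  (len 10)
[2] "1111010010100"  (len 13)
[3] "111010010100001"  (len 15)
[4] "11010010100001001"  (len 17)
[5] "10100101000010010100"  (len 20)
[6] "0100101000010010100001"  (len 22)
[7] "100101000010010100001"  (len 21)
[8] "001010000100101000010100"  (len 24)
[9] "01010000100101000010100"  (len 23)
[10] "1010000100101000010100"  (len 22)
[11] "0100001001010000101000100"  (len 25)
[12] "100001001010000101000100"  (len 24)

24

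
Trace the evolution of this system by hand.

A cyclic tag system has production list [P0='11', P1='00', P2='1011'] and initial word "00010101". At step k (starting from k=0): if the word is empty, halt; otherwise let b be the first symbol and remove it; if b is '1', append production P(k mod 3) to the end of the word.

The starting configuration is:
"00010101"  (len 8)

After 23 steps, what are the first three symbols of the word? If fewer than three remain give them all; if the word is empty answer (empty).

t=0: "00010101"  (len 8)
t=1: "0010101"  (len 7)
t=2: "010101"  (len 6)
t=3: "10101"  (len 5)
t=4: "010111"  (len 6)
t=5: "10111"  (len 5)
t=6: "01111011"  (len 8)
t=7: "1111011"  (len 7)
t=8: "11101100"  (len 8)
t=9: "11011001011"  (len 11)
t=10: "101100101111"  (len 12)
t=11: "0110010111100"  (len 13)
t=12: "110010111100"  (len 12)
t=13: "1001011110011"  (len 13)
t=14: "00101111001100"  (len 14)
t=15: "0101111001100"  (len 13)
t=16: "101111001100"  (len 12)
t=17: "0111100110000"  (len 13)
t=18: "111100110000"  (len 12)
t=19: "1110011000011"  (len 13)
t=20: "11001100001100"  (len 14)
t=21: "10011000011001011"  (len 17)
t=22: "001100001100101111"  (len 18)
t=23: "01100001100101111"  (len 17)

011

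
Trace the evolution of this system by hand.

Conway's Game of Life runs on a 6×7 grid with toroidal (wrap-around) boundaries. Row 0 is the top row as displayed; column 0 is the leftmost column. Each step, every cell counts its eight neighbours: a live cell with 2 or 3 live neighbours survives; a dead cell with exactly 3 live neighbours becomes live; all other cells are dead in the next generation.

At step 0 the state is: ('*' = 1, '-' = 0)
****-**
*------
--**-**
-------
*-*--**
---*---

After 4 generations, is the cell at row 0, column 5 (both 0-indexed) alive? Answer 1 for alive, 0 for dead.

1

0) ****-**
*------
--**-**
-------
*-*--**
---*---
1) *****-*
-------
------*
*****--
------*
---*---
2) *****--
-***-**
****---
****-**
**--*--
-*-****
3) -------
-----**
-------
-----*-
-------
------*
4) -----**
-------
-----**
-------
-------
-------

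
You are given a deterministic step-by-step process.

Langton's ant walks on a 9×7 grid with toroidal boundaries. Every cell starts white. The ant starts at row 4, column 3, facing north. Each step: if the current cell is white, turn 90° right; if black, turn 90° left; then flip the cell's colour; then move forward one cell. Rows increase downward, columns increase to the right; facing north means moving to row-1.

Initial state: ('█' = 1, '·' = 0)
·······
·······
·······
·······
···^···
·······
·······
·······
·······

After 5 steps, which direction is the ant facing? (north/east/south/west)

west

k=0  ·······
·······
·······
·······
···^···
·······
·······
·······
·······
k=1  ·······
·······
·······
·······
···█>··
·······
·······
·······
·······
k=2  ·······
·······
·······
·······
···██··
····v··
·······
·······
·······
k=3  ·······
·······
·······
·······
···██··
···<█··
·······
·······
·······
k=4  ·······
·······
·······
·······
···^█··
···██··
·······
·······
·······
k=5  ·······
·······
·······
·······
··<·█··
···██··
·······
·······
·······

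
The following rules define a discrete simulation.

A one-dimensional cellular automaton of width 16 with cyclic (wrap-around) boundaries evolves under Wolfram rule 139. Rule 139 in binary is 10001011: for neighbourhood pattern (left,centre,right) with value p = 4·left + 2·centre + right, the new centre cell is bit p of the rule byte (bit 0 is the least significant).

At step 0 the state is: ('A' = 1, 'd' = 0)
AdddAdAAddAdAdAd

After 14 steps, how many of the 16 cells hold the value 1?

step 0: AdddAdAAddAdAdAd
step 1: ddAAddAddAdddddd
step 2: AAAddAddAddAAAAA
step 3: AAddAddAddAAAAAA
step 4: AddAddAddAAAAAAA
step 5: ddAddAddAAAAAAAA
step 6: dAddAddAAAAAAAAd
step 7: AddAddAAAAAAAAdd
step 8: ddAddAAAAAAAAddA
step 9: dAddAAAAAAAAddAd
step 10: AddAAAAAAAAddAdd
step 11: ddAAAAAAAAddAddA
step 12: dAAAAAAAAddAddAd
step 13: AAAAAAAAddAddAdd
step 14: AAAAAAAddAddAddA

10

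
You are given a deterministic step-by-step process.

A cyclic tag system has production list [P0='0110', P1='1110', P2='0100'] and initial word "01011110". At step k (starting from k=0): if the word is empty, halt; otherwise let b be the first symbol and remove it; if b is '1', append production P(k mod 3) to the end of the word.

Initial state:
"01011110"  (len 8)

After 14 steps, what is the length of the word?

30

k=0  "01011110"  (len 8)
k=1  "1011110"  (len 7)
k=2  "0111101110"  (len 10)
k=3  "111101110"  (len 9)
k=4  "111011100110"  (len 12)
k=5  "110111001101110"  (len 15)
k=6  "101110011011100100"  (len 18)
k=7  "011100110111001000110"  (len 21)
k=8  "11100110111001000110"  (len 20)
k=9  "11001101110010001100100"  (len 23)
k=10  "10011011100100011001000110"  (len 26)
k=11  "00110111001000110010001101110"  (len 29)
k=12  "0110111001000110010001101110"  (len 28)
k=13  "110111001000110010001101110"  (len 27)
k=14  "101110010001100100011011101110"  (len 30)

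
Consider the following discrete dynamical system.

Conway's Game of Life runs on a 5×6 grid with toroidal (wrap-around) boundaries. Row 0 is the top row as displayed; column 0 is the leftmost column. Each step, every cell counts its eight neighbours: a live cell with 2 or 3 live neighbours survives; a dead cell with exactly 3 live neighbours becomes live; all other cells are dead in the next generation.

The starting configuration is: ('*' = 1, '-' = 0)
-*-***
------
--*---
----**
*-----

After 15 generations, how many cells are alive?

step 0: -*-***
------
--*---
----**
*-----
step 1: *---**
--***-
------
-----*
*--*--
step 2: ***---
---**-
---**-
------
*-----
step 3: ****-*
-*--**
---**-
------
*-----
step 4: --**--
-*----
---***
------
*-*--*
step 5: *-**--
------
----*-
*--*--
-***--
step 6: ---*--
---*--
------
-*-**-
*---*-
step 7: ---**-
------
--***-
---***
--*-**
step 8: ---***
--*---
--*--*
------
--*---
step 9: --***-
--*--*
------
------
---**-
step 10: --*--*
--*-*-
------
------
--*-*-
step 11: -**-**
---*--
------
------
---*--
step 12: --*-*-
--***-
------
------
--***-
step 13: -*---*
--*-*-
---*--
---*--
--*-*-
step 14: -**-**
--***-
--***-
--***-
--***-
step 15: -*---*
------
-*---*
-*---*
------

6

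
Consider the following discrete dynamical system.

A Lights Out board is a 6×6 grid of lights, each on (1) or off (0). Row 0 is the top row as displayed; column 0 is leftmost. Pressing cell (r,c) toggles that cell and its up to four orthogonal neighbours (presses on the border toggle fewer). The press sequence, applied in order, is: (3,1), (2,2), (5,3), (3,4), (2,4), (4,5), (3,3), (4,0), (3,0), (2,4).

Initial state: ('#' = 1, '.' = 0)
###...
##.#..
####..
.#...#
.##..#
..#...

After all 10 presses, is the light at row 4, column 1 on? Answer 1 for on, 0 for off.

1

gen 0: ###...
##.#..
####..
.#...#
.##..#
..#...
gen 1: ###...
##.#..
#.##..
#.#..#
..#..#
..#...
gen 2: ###...
####..
##....
#....#
..#..#
..#...
gen 3: ###...
####..
##....
#....#
..##.#
...##.
gen 4: ###...
####..
##..#.
#..##.
..####
...##.
gen 5: ###...
#####.
##.#.#
#..#..
..####
...##.
gen 6: ###...
#####.
##.#.#
#..#.#
..##..
...###
gen 7: ###...
#####.
##...#
#.#.##
..#...
...###
gen 8: ###...
#####.
##...#
..#.##
###...
#..###
gen 9: ###...
#####.
.#...#
###.##
.##...
#..###
gen 10: ###...
####..
.#.##.
###..#
.##...
#..###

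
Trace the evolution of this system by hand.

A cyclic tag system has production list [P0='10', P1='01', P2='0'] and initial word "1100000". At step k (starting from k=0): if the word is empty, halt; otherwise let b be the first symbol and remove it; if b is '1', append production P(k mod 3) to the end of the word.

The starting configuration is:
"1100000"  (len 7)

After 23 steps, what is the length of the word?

gen 0: "1100000"  (len 7)
gen 1: "10000010"  (len 8)
gen 2: "000001001"  (len 9)
gen 3: "00001001"  (len 8)
gen 4: "0001001"  (len 7)
gen 5: "001001"  (len 6)
gen 6: "01001"  (len 5)
gen 7: "1001"  (len 4)
gen 8: "00101"  (len 5)
gen 9: "0101"  (len 4)
gen 10: "101"  (len 3)
gen 11: "0101"  (len 4)
gen 12: "101"  (len 3)
gen 13: "0110"  (len 4)
gen 14: "110"  (len 3)
gen 15: "100"  (len 3)
gen 16: "0010"  (len 4)
gen 17: "010"  (len 3)
gen 18: "10"  (len 2)
gen 19: "010"  (len 3)
gen 20: "10"  (len 2)
gen 21: "00"  (len 2)
gen 22: "0"  (len 1)
gen 23: (halted — word empty)

0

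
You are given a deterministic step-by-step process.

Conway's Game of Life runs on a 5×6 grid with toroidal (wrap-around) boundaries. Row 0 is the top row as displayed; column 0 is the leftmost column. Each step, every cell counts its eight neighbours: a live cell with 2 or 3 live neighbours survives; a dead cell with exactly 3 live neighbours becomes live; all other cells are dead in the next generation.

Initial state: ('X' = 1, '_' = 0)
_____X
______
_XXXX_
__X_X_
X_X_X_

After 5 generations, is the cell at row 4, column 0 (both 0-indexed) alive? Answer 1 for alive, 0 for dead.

1

[0] _____X
______
_XXXX_
__X_X_
X_X_X_
[1] _____X
__XXX_
_XX_X_
____X_
_X__X_
[2] __X__X
_XX_XX
_XX_XX
_XX_XX
____XX
[3] _XX___
______
______
_XX___
_XX___
[4] _XX___
______
______
_XX___
X__X__
[5] _XX___
______
______
_XX___
X__X__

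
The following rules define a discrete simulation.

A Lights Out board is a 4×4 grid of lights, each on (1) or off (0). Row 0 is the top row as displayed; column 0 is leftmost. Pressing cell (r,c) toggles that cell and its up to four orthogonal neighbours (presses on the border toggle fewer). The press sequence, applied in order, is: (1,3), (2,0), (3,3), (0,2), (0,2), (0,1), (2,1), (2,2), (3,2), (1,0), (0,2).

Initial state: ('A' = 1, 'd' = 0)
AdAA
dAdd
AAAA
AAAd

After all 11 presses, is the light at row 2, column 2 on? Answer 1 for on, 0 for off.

0

gen 0: AdAA
dAdd
AAAA
AAAd
gen 1: AdAd
dAAA
AAAd
AAAd
gen 2: AdAd
AAAA
ddAd
dAAd
gen 3: AdAd
AAAA
ddAA
dAdA
gen 4: AAdA
AAdA
ddAA
dAdA
gen 5: AdAd
AAAA
ddAA
dAdA
gen 6: dAdd
AdAA
ddAA
dAdA
gen 7: dAdd
AAAA
AAdA
dddA
gen 8: dAdd
AAdA
AdAd
ddAA
gen 9: dAdd
AAdA
Addd
dAdd
gen 10: AAdd
dddA
dddd
dAdd
gen 11: AdAA
ddAA
dddd
dAdd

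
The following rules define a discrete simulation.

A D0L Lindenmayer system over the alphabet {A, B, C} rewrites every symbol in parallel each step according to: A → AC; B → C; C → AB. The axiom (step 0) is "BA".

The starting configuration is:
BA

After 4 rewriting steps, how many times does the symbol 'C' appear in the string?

0) BA
1) CAC
2) ABACAB
3) ACCACABACC
4) ACABABACABACCACABAB

5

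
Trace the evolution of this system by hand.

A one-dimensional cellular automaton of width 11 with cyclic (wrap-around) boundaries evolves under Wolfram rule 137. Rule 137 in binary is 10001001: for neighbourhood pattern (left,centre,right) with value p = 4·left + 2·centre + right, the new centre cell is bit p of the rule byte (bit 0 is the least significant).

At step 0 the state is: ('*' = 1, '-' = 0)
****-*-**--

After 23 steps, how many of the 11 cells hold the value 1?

3

step 0: ****-*-**--
step 1: ***----*---
step 2: **--**---*-
step 3: *---*--*---
step 4: --*------*-
step 5: *---****---
step 6: --*-***--*-
step 7: *---**-----
step 8: --*-*--***-
step 9: *------**--
step 10: --****-*---
step 11: *-***----**
step 12: --**--**-**
step 13: --*---*--*-
step 14: *---*------
step 15: --*---****-
step 16: *---*-***--
step 17: --*---**---
step 18: *---*-*--**
step 19: --*------**
step 20: ----****-*-
step 21: ***-***----
step 22: **--**--**-
step 23: *---*---*--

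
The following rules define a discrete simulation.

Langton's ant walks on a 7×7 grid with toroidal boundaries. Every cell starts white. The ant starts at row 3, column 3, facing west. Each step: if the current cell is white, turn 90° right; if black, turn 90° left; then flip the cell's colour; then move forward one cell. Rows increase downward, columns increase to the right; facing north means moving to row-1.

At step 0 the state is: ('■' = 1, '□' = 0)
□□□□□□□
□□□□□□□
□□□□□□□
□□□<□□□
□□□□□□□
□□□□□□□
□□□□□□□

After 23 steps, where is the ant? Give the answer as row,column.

5,4

t=0: □□□□□□□
□□□□□□□
□□□□□□□
□□□<□□□
□□□□□□□
□□□□□□□
□□□□□□□
t=1: □□□□□□□
□□□□□□□
□□□^□□□
□□□■□□□
□□□□□□□
□□□□□□□
□□□□□□□
t=2: □□□□□□□
□□□□□□□
□□□■>□□
□□□■□□□
□□□□□□□
□□□□□□□
□□□□□□□
t=3: □□□□□□□
□□□□□□□
□□□■■□□
□□□■v□□
□□□□□□□
□□□□□□□
□□□□□□□
t=4: □□□□□□□
□□□□□□□
□□□■■□□
□□□<■□□
□□□□□□□
□□□□□□□
□□□□□□□
t=5: □□□□□□□
□□□□□□□
□□□■■□□
□□□□■□□
□□□v□□□
□□□□□□□
□□□□□□□
t=6: □□□□□□□
□□□□□□□
□□□■■□□
□□□□■□□
□□<■□□□
□□□□□□□
□□□□□□□
t=7: □□□□□□□
□□□□□□□
□□□■■□□
□□^□■□□
□□■■□□□
□□□□□□□
□□□□□□□
t=8: □□□□□□□
□□□□□□□
□□□■■□□
□□■>■□□
□□■■□□□
□□□□□□□
□□□□□□□
t=9: □□□□□□□
□□□□□□□
□□□■■□□
□□■■■□□
□□■v□□□
□□□□□□□
□□□□□□□
t=10: □□□□□□□
□□□□□□□
□□□■■□□
□□■■■□□
□□■□>□□
□□□□□□□
□□□□□□□
t=11: □□□□□□□
□□□□□□□
□□□■■□□
□□■■■□□
□□■□■□□
□□□□v□□
□□□□□□□
t=12: □□□□□□□
□□□□□□□
□□□■■□□
□□■■■□□
□□■□■□□
□□□<■□□
□□□□□□□
t=13: □□□□□□□
□□□□□□□
□□□■■□□
□□■■■□□
□□■^■□□
□□□■■□□
□□□□□□□
t=14: □□□□□□□
□□□□□□□
□□□■■□□
□□■■■□□
□□■■>□□
□□□■■□□
□□□□□□□
t=15: □□□□□□□
□□□□□□□
□□□■■□□
□□■■^□□
□□■■□□□
□□□■■□□
□□□□□□□
t=16: □□□□□□□
□□□□□□□
□□□■■□□
□□■<□□□
□□■■□□□
□□□■■□□
□□□□□□□
t=17: □□□□□□□
□□□□□□□
□□□■■□□
□□■□□□□
□□■v□□□
□□□■■□□
□□□□□□□
t=18: □□□□□□□
□□□□□□□
□□□■■□□
□□■□□□□
□□■□>□□
□□□■■□□
□□□□□□□
t=19: □□□□□□□
□□□□□□□
□□□■■□□
□□■□□□□
□□■□■□□
□□□■v□□
□□□□□□□
t=20: □□□□□□□
□□□□□□□
□□□■■□□
□□■□□□□
□□■□■□□
□□□■□>□
□□□□□□□
t=21: □□□□□□□
□□□□□□□
□□□■■□□
□□■□□□□
□□■□■□□
□□□■□■□
□□□□□v□
t=22: □□□□□□□
□□□□□□□
□□□■■□□
□□■□□□□
□□■□■□□
□□□■□■□
□□□□<■□
t=23: □□□□□□□
□□□□□□□
□□□■■□□
□□■□□□□
□□■□■□□
□□□■^■□
□□□□■■□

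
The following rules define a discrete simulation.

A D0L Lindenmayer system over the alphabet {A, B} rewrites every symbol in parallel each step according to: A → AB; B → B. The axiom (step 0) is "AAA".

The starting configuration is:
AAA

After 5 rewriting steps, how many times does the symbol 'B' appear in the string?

15

k=0  AAA
k=1  ABABAB
k=2  ABBABBABB
k=3  ABBBABBBABBB
k=4  ABBBBABBBBABBBB
k=5  ABBBBBABBBBBABBBBB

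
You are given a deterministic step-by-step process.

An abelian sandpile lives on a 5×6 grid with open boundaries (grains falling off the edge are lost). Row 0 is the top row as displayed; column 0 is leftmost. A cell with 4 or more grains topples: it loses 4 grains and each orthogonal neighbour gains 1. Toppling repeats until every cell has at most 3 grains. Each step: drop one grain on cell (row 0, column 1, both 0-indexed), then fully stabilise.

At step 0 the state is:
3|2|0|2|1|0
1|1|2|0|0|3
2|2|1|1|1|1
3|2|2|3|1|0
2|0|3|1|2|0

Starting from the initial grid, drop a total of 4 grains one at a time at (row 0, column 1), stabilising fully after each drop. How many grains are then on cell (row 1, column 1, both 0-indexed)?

step 0: 3|2|0|2|1|0
1|1|2|0|0|3
2|2|1|1|1|1
3|2|2|3|1|0
2|0|3|1|2|0
step 1: 3|3|0|2|1|0
1|1|2|0|0|3
2|2|1|1|1|1
3|2|2|3|1|0
2|0|3|1|2|0
step 2: 0|1|1|2|1|0
2|2|2|0|0|3
2|2|1|1|1|1
3|2|2|3|1|0
2|0|3|1|2|0
step 3: 0|2|1|2|1|0
2|2|2|0|0|3
2|2|1|1|1|1
3|2|2|3|1|0
2|0|3|1|2|0
step 4: 0|3|1|2|1|0
2|2|2|0|0|3
2|2|1|1|1|1
3|2|2|3|1|0
2|0|3|1|2|0

2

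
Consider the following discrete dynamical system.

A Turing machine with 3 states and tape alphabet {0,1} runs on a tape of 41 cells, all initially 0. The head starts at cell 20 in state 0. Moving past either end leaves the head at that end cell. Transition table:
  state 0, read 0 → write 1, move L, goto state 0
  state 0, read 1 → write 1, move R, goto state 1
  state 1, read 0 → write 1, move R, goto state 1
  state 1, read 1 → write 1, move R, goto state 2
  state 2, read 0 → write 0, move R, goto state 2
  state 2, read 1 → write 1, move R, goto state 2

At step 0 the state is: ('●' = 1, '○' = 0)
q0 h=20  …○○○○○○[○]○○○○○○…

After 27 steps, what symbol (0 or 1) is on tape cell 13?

[0] q0 h=20  …○○○○○○[○]○○○○○○…
[1] q0 h=19  …○○○○○○[○]●○○○○○…
[2] q0 h=18  …○○○○○○[○]●●○○○○…
[3] q0 h=17  …○○○○○○[○]●●●○○○…
[4] q0 h=16  …○○○○○○[○]●●●●○○…
[5] q0 h=15  …○○○○○○[○]●●●●●○…
[6] q0 h=14  …○○○○○○[○]●●●●●●…
[7] q0 h=13  …○○○○○○[○]●●●●●●…
[8] q0 h=12  …○○○○○○[○]●●●●●●…
[9] q0 h=11  …○○○○○○[○]●●●●●●…
[10] q0 h=10  …○○○○○○[○]●●●●●●…
[11] q0 h= 9  …○○○○○○[○]●●●●●●…
[12] q0 h= 8  …○○○○○○[○]●●●●●●…
[13] q0 h= 7  …○○○○○○[○]●●●●●●…
[14] q0 h= 6  |○○○○○○[○]●●●●●●…
[15] q0 h= 5  |○○○○○[○]●●●●●●…
[16] q0 h= 4  |○○○○[○]●●●●●●…
[17] q0 h= 3  |○○○[○]●●●●●●…
[18] q0 h= 2  |○○[○]●●●●●●…
[19] q0 h= 1  |○[○]●●●●●●…
[20] q0 h= 0  |[○]●●●●●●…
[21] q0 h= 0  |[●]●●●●●●…
[22] q1 h= 1  |●[●]●●●●●●…
[23] q2 h= 2  |●●[●]●●●●●●…
[24] q2 h= 3  |●●●[●]●●●●●●…
[25] q2 h= 4  |●●●●[●]●●●●●●…
[26] q2 h= 5  |●●●●●[●]●●●●●●…
[27] q2 h= 6  |●●●●●●[●]●●●●●●…

1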